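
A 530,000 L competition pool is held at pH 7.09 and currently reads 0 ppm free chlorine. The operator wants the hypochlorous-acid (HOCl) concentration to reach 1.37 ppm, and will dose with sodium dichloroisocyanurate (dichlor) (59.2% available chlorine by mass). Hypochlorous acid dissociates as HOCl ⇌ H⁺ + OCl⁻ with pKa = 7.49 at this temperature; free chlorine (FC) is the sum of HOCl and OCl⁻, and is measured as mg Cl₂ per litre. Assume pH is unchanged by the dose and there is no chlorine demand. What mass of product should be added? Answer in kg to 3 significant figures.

1.71 kg

[OCl⁻]/[HOCl] = 10^(pH − pKa) = 10^(7.09 − 7.49) = 0.3981; fraction as HOCl = 1/(1 + 0.3981) = 0.7153.
Free chlorine required for 1.37 ppm HOCl: 1.37 / 0.7153 = 1.915 ppm.
FC to add: 1.915 − 0 = 1.915 mg/L as Cl₂.
Cl₂ equivalent: 1.915 mg/L × 530,000 L = 1015 g.
Product at 59.2% available Cl: 1015 / 0.592 = 1715 g.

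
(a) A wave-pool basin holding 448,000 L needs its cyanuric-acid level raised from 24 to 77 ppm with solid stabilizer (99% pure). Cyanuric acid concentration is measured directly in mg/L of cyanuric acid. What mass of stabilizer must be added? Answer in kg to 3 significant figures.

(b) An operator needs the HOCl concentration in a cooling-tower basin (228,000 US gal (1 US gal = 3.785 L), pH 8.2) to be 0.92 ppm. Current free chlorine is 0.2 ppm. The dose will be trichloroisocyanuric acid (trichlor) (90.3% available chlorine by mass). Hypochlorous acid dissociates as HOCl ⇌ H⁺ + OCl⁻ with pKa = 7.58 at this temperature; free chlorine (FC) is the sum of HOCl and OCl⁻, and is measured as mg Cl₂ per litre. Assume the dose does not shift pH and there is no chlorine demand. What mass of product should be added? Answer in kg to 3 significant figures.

(a) CYA to add: (77 − 24) = 53 mg/L × 448,000 L = 23,740 g cyanuric acid.
(a) At 99% purity: 23,740 / 0.99 = 23,980 g product.

(b) Volume: 228,000 US gal × 3.785 L/gal = 862,980 L.
(b) [OCl⁻]/[HOCl] = 10^(pH − pKa) = 10^(8.2 − 7.58) = 4.169; fraction as HOCl = 1/(1 + 4.169) = 0.1935.
(b) Free chlorine required for 0.92 ppm HOCl: 0.92 / 0.1935 = 4.755 ppm.
(b) FC to add: 4.755 − 0.2 = 4.555 mg/L as Cl₂.
(b) Cl₂ equivalent: 4.555 mg/L × 862,980 L = 3931 g.
(b) Product at 90.3% available Cl: 3931 / 0.903 = 4353 g.

(a) 24.0 kg; (b) 4.35 kg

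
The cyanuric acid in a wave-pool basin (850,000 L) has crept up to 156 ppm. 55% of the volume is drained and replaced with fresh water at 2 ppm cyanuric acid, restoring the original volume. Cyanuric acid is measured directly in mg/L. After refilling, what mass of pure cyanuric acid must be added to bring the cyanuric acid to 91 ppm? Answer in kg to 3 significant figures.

16.7 kg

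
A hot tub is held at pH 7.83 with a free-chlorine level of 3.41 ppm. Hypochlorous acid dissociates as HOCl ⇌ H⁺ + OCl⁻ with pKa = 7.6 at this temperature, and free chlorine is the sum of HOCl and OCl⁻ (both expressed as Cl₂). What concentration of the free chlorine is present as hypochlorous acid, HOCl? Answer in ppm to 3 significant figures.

[OCl⁻]/[HOCl] = 10^(pH − pKa) = 10^(7.83 − 7.6) = 10^0.23 = 1.698.
Fraction as HOCl = 1 / (1 + 1.698) = 0.3706.
HOCl = 0.3706 × 3.41 ppm = 1.264 ppm.

1.26 ppm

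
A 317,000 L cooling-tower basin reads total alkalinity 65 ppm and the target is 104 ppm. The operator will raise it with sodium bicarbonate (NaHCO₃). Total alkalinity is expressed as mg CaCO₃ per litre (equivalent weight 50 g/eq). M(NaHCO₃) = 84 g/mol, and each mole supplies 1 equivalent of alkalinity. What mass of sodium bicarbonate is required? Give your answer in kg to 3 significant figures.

20.8 kg

Alkalinity to add: (104 − 65) = 39 mg/L as CaCO₃ × 317,000 L = 12,360 g as CaCO₃.
Equivalents: 12,360 g ÷ 50 g/eq = 247.3 eq.
NaHCO₃ supplies 1 eq per mole → 247.3 mol.
Mass: 247.3 mol × 84 g/mol = 20,770 g.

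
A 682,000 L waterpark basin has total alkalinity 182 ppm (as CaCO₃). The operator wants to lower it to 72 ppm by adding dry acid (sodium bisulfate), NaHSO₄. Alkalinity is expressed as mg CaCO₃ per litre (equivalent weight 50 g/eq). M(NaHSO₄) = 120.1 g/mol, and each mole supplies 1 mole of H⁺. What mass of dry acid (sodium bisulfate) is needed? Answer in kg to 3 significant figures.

Alkalinity to neutralize: (182 − 72) = 110 mg/L as CaCO₃ × 682,000 L = 75,020 g as CaCO₃.
Equivalents of H⁺ required: 75,020 ÷ 50 g/eq = 1500 eq = 1500 mol NaHSO₄.
Mass of NaHSO₄: 1500 × 120.1 = 180,200 g.

180 kg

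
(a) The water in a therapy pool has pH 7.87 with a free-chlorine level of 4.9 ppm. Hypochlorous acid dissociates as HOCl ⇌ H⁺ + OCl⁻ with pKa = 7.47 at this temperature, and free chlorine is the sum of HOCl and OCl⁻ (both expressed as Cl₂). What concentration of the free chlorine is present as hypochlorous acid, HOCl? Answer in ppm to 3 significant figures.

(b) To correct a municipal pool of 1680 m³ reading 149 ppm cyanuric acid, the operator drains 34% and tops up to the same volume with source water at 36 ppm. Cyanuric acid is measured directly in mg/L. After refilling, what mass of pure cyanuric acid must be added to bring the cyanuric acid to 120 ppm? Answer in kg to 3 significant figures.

(a) [OCl⁻]/[HOCl] = 10^(pH − pKa) = 10^(7.87 − 7.47) = 10^0.40 = 2.512.
(a) Fraction as HOCl = 1 / (1 + 2.512) = 0.2847.
(a) HOCl = 0.2847 × 4.9 ppm = 1.395 ppm.

(b) Volume: 1680 m³ = 1,680,000 L.
(b) After draining 34% and refilling: 149 × 0.66 + 36 × 0.34 = 110.58 ppm.
(b) Deficit to target: 120 − 110.58 = 9.42 mg/L.
(b) Mass: 9.42 mg/L × 1,680,000 L = 15,830 g cyanuric acid.

(a) 1.40 ppm; (b) 15.8 kg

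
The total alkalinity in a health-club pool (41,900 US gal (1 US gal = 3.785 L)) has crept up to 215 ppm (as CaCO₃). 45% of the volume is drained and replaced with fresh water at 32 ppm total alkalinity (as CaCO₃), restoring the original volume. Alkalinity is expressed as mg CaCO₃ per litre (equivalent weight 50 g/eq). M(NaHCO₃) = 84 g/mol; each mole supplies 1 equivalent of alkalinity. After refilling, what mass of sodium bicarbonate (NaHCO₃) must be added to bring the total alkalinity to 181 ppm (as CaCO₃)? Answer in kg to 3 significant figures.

12.9 kg

Volume: 41,900 US gal × 3.785 L/gal = 158,592 L.
After draining 45% and refilling: 215 × 0.55 + 32 × 0.45 = 132.65 ppm.
Deficit to target: 181 − 132.65 = 48.35 mg/L.
As CaCO₃: 48.35 mg/L × 158,592 L = 7668 g; ÷ 50 g/eq ÷ 1 = 153.4 mol NaHCO₃.
Mass: 153.4 × 84 = 12,880 g.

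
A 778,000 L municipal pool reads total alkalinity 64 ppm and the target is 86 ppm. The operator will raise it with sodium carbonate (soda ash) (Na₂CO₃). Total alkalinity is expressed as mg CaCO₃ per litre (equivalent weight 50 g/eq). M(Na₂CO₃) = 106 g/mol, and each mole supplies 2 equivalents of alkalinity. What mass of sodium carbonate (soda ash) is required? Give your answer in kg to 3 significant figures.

18.1 kg

Alkalinity to add: (86 − 64) = 22 mg/L as CaCO₃ × 778,000 L = 17,120 g as CaCO₃.
Equivalents: 17,120 g ÷ 50 g/eq = 342.3 eq.
Each mole of Na₂CO₃ supplies 2 eq, so 342.3 / 2 = 171.2 mol.
Mass: 171.2 mol × 106 g/mol = 18,140 g.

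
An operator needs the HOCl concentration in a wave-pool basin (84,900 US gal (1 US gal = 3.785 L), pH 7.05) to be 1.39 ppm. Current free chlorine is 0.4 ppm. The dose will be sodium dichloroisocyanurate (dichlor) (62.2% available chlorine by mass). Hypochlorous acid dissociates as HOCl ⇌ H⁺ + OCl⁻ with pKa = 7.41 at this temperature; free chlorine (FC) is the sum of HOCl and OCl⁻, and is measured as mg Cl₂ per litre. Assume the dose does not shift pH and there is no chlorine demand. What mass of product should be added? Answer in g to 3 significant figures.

825 g

Volume: 84,900 US gal × 3.785 L/gal = 321,346 L.
[OCl⁻]/[HOCl] = 10^(pH − pKa) = 10^(7.05 − 7.41) = 0.4365; fraction as HOCl = 1/(1 + 0.4365) = 0.6961.
Free chlorine required for 1.39 ppm HOCl: 1.39 / 0.6961 = 1.997 ppm.
FC to add: 1.997 − 0.4 = 1.597 mg/L as Cl₂.
Cl₂ equivalent: 1.597 mg/L × 321,346 L = 513.1 g.
Product at 62.2% available Cl: 513.1 / 0.622 = 824.9 g.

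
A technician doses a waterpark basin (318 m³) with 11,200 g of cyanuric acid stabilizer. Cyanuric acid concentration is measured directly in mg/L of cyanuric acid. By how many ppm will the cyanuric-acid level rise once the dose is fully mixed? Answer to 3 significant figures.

Volume: 318 m³ = 318,000 L.
Rise: 11,200 g / 318,000 L × 1000 = 35.22 mg/L.

35.2 ppm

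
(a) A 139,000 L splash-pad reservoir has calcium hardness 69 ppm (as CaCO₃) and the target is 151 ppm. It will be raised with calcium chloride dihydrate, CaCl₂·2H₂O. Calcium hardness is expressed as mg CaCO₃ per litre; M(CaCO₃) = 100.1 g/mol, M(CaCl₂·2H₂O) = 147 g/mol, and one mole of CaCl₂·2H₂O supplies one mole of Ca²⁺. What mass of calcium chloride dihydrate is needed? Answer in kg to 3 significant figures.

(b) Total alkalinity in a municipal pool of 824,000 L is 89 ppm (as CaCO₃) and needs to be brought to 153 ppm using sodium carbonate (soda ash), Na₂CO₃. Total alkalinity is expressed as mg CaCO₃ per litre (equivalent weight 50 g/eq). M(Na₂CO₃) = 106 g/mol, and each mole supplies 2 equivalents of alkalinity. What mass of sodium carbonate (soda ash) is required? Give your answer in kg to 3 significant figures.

(a) 16.7 kg; (b) 55.9 kg

(a) Hardness to add: (151 − 69) = 82 mg/L as CaCO₃ × 139,000 L = 11,400 g as CaCO₃.
(a) Moles of Ca²⁺ (1 mol Ca²⁺ ≡ 1 mol CaCO₃): 11,400 / 100.1 g/mol = 113.9 mol.
(a) Mass of CaCl₂·2H₂O: 113.9 × 147 = 16,740 g.

(b) Alkalinity to add: (153 − 89) = 64 mg/L as CaCO₃ × 824,000 L = 52,740 g as CaCO₃.
(b) Equivalents: 52,740 g ÷ 50 g/eq = 1055 eq.
(b) Each mole of Na₂CO₃ supplies 2 eq, so 1055 / 2 = 527.4 mol.
(b) Mass: 527.4 mol × 106 g/mol = 55,900 g.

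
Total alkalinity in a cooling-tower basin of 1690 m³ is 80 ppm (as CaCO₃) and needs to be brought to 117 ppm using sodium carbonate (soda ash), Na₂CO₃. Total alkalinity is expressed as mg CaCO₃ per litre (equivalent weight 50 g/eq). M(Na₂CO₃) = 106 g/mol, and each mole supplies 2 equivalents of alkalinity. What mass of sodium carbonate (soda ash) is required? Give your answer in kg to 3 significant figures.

Volume: 1690 m³ = 1,690,000 L.
Alkalinity to add: (117 − 80) = 37 mg/L as CaCO₃ × 1,690,000 L = 62,530 g as CaCO₃.
Equivalents: 62,530 g ÷ 50 g/eq = 1251 eq.
Each mole of Na₂CO₃ supplies 2 eq, so 1251 / 2 = 625.3 mol.
Mass: 625.3 mol × 106 g/mol = 66,280 g.

66.3 kg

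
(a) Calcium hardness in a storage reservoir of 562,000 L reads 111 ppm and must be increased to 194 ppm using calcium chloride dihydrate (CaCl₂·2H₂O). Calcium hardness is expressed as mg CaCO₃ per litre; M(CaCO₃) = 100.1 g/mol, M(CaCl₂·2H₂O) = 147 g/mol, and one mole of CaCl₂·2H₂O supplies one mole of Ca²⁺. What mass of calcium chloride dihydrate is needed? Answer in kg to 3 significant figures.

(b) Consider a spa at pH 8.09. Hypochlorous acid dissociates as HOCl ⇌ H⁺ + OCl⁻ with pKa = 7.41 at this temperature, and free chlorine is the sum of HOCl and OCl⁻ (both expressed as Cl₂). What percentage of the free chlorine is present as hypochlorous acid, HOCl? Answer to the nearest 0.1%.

(a) 68.5 kg; (b) 17.3%

(a) Hardness to add: (194 − 111) = 83 mg/L as CaCO₃ × 562,000 L = 46,650 g as CaCO₃.
(a) Moles of Ca²⁺ (1 mol Ca²⁺ ≡ 1 mol CaCO₃): 46,650 / 100.1 g/mol = 466 mol.
(a) Mass of CaCl₂·2H₂O: 466 × 147 = 68,500 g.

(b) [OCl⁻]/[HOCl] = 10^(pH − pKa) = 10^(8.09 − 7.41) = 10^0.68 = 4.786.
(b) Fraction as HOCl = 1 / (1 + 4.786) = 0.1728.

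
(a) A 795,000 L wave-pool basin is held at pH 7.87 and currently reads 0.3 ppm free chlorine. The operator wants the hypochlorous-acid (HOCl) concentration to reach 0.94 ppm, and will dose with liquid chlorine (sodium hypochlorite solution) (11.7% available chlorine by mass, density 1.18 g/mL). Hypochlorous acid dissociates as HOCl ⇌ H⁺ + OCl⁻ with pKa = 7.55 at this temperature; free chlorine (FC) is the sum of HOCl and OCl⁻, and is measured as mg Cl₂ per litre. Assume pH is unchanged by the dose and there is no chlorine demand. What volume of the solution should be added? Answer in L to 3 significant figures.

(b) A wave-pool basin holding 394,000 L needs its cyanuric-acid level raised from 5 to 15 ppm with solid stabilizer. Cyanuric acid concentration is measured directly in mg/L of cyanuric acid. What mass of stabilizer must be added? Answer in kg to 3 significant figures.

(a) 15.0 L; (b) 3.94 kg

(a) [OCl⁻]/[HOCl] = 10^(pH − pKa) = 10^(7.87 − 7.55) = 2.089; fraction as HOCl = 1/(1 + 2.089) = 0.3237.
(a) Free chlorine required for 0.94 ppm HOCl: 0.94 / 0.3237 = 2.904 ppm.
(a) FC to add: 2.904 − 0.3 = 2.604 mg/L as Cl₂.
(a) Cl₂ equivalent: 2.604 mg/L × 795,000 L = 2070 g.
(a) Product at 11.7% available Cl: 2070 / 0.117 = 17,690 g.
(a) Volume: 17,690 g ÷ 1.18 g/mL = 14,990 mL.

(b) CYA to add: (15 − 5) = 10 mg/L × 394,000 L = 3940 g cyanuric acid.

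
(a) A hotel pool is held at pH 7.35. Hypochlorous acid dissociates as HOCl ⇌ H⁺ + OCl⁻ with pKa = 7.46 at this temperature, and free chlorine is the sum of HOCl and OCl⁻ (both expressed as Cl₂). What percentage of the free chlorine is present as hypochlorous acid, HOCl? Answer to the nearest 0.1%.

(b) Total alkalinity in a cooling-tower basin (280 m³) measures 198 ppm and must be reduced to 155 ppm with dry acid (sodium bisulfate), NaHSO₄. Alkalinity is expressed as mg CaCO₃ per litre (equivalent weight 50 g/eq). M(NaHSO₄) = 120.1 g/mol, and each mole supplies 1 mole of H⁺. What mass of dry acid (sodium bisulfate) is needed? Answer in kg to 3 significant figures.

(a) 56.3%; (b) 28.9 kg

(a) [OCl⁻]/[HOCl] = 10^(pH − pKa) = 10^(7.35 − 7.46) = 10^-0.11 = 0.7762.
(a) Fraction as HOCl = 1 / (1 + 0.7762) = 0.563.

(b) Volume: 280 m³ = 280,000 L.
(b) Alkalinity to neutralize: (198 − 155) = 43 mg/L as CaCO₃ × 280,000 L = 12,040 g as CaCO₃.
(b) Equivalents of H⁺ required: 12,040 ÷ 50 g/eq = 240.8 eq = 240.8 mol NaHSO₄.
(b) Mass of NaHSO₄: 240.8 × 120.1 = 28,920 g.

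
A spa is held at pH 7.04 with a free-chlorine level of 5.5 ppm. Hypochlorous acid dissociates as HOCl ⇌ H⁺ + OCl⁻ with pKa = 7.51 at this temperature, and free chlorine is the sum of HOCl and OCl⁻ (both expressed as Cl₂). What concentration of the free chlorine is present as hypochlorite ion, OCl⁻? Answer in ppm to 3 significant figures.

1.39 ppm

[OCl⁻]/[HOCl] = 10^(pH − pKa) = 10^(7.04 − 7.51) = 10^-0.47 = 0.3388.
Fraction as HOCl = 1 / (1 + 0.3388) = 0.7469.
OCl⁻ = (1 − 0.7469) × 5.5 ppm = 1.392 ppm.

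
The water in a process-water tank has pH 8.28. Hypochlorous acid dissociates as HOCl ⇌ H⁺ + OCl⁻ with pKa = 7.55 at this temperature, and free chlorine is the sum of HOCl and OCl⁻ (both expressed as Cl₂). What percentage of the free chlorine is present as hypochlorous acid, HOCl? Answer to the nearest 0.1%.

[OCl⁻]/[HOCl] = 10^(pH − pKa) = 10^(8.28 − 7.55) = 10^0.73 = 5.37.
Fraction as HOCl = 1 / (1 + 5.37) = 0.157.

15.7%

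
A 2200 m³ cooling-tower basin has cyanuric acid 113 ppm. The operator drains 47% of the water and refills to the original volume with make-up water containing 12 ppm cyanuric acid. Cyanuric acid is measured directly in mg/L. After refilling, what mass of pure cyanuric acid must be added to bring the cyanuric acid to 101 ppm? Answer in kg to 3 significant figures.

Volume: 2200 m³ = 2,200,000 L.
After draining 47% and refilling: 113 × 0.53 + 12 × 0.47 = 65.53 ppm.
Deficit to target: 101 − 65.53 = 35.47 mg/L.
Mass: 35.47 mg/L × 2,200,000 L = 78,030 g cyanuric acid.

78.0 kg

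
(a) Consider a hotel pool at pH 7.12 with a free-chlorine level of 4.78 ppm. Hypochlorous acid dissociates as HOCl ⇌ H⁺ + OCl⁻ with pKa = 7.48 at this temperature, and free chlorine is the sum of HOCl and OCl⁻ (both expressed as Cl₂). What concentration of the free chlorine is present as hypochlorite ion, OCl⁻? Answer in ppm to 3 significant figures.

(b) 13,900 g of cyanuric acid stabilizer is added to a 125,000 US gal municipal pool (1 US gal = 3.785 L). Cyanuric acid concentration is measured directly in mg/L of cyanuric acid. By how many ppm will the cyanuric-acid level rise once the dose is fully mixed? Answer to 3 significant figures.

(a) 1.45 ppm; (b) 29.4 ppm

(a) [OCl⁻]/[HOCl] = 10^(pH − pKa) = 10^(7.12 − 7.48) = 10^-0.36 = 0.4365.
(a) Fraction as HOCl = 1 / (1 + 0.4365) = 0.6961.
(a) OCl⁻ = (1 − 0.6961) × 4.78 ppm = 1.453 ppm.

(b) Volume: 125,000 US gal × 3.785 L/gal = 473,125 L.
(b) Rise: 13,900 g / 473,125 L × 1000 = 29.38 mg/L.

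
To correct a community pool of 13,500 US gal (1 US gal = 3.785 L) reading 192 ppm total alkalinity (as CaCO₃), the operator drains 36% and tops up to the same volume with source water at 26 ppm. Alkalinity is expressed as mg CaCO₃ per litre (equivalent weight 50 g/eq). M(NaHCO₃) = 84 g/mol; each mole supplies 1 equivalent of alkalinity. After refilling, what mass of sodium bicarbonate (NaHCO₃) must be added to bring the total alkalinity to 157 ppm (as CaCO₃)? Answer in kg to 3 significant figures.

2.13 kg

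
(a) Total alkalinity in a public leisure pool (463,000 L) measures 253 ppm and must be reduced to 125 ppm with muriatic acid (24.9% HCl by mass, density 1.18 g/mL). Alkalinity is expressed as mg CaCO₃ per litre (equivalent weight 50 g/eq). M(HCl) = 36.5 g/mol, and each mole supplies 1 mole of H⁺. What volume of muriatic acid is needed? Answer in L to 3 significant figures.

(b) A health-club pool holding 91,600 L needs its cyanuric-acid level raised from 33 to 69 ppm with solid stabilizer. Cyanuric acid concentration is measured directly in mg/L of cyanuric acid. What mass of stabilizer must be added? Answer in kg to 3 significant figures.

(a) Alkalinity to neutralize: (253 − 125) = 128 mg/L as CaCO₃ × 463,000 L = 59,260 g as CaCO₃.
(a) Equivalents of H⁺ required: 59,260 ÷ 50 g/eq = 1185 eq = 1185 mol HCl.
(a) Mass of HCl: 1185 × 36.5 = 43,260 g.
(a) Mass of 24.9% solution: 43,260 / 0.249 = 173,700 g.
(a) Volume: 173,700 g ÷ 1.18 g/mL = 147,200 mL.

(b) CYA to add: (69 − 33) = 36 mg/L × 91,600 L = 3298 g cyanuric acid.

(a) 147 L; (b) 3.30 kg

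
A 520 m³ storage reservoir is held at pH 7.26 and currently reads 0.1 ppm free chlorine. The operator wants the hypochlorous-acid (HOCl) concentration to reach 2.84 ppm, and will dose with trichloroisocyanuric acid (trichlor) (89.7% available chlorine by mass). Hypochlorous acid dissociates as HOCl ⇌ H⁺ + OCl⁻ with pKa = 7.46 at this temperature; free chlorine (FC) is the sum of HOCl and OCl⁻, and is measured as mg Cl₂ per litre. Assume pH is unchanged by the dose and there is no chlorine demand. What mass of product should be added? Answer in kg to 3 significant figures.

2.63 kg

Volume: 520 m³ = 520,000 L.
[OCl⁻]/[HOCl] = 10^(pH − pKa) = 10^(7.26 − 7.46) = 0.631; fraction as HOCl = 1/(1 + 0.631) = 0.6131.
Free chlorine required for 2.84 ppm HOCl: 2.84 / 0.6131 = 4.632 ppm.
FC to add: 4.632 − 0.1 = 4.532 mg/L as Cl₂.
Cl₂ equivalent: 4.532 mg/L × 520,000 L = 2357 g.
Product at 89.7% available Cl: 2357 / 0.897 = 2627 g.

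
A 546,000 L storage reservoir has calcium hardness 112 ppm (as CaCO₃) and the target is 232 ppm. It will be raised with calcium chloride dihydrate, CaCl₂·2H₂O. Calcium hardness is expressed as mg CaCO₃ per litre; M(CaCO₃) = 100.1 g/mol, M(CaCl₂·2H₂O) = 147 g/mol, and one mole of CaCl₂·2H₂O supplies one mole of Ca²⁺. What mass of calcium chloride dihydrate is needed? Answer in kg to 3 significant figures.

96.2 kg

Hardness to add: (232 − 112) = 120 mg/L as CaCO₃ × 546,000 L = 65,520 g as CaCO₃.
Moles of Ca²⁺ (1 mol Ca²⁺ ≡ 1 mol CaCO₃): 65,520 / 100.1 g/mol = 654.5 mol.
Mass of CaCl₂·2H₂O: 654.5 × 147 = 96,220 g.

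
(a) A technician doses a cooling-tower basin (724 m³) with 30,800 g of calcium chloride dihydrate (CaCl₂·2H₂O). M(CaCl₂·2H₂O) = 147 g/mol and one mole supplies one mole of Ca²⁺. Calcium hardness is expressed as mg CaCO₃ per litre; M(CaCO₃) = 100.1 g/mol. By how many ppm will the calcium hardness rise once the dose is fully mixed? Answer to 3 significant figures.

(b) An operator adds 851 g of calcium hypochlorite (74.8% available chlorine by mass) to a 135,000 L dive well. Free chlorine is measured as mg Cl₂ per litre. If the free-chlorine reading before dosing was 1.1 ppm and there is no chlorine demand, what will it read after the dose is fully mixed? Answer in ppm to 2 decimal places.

(a) 29.0 ppm; (b) 5.82 ppm

(a) Volume: 724 m³ = 724,000 L.
(a) Moles of Ca²⁺: 30,800 g ÷ 147 g/mol = 209.5 mol.
(a) As CaCO₃: 209.5 mol × 100.1 g/mol = 20,970 g.
(a) Rise: 20,970 g / 724,000 L × 1000 = 28.97 mg/L.

(b) Available chlorine delivered: 851 g × 0.748 = 636.5 g as Cl₂.
(b) Concentration rise: 636.5 g / 135,000 L = 4.715 mg/L = 4.72 ppm.
(b) Final FC: 1.1 + 4.72 = 5.82 ppm.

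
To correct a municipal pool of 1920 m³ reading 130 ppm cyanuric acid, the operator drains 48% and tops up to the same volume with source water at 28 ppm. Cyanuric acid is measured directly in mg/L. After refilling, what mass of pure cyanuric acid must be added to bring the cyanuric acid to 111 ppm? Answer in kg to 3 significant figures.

57.5 kg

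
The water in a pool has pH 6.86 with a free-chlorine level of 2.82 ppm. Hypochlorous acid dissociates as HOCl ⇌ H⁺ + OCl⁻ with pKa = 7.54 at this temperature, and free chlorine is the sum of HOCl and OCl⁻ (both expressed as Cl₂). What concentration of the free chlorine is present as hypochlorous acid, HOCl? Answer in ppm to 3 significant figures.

[OCl⁻]/[HOCl] = 10^(pH − pKa) = 10^(6.86 − 7.54) = 10^-0.68 = 0.2089.
Fraction as HOCl = 1 / (1 + 0.2089) = 0.8272.
HOCl = 0.8272 × 2.82 ppm = 2.333 ppm.

2.33 ppm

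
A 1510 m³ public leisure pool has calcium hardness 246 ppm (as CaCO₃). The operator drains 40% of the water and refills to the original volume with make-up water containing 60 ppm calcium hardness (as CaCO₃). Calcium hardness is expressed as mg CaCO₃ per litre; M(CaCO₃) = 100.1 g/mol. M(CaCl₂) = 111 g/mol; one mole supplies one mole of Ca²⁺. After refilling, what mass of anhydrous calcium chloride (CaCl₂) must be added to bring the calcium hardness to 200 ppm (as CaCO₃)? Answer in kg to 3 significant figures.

Volume: 1510 m³ = 1,510,000 L.
After draining 40% and refilling: 246 × 0.60 + 60 × 0.40 = 171.6 ppm.
Deficit to target: 200 − 171.6 = 28.4 mg/L.
As CaCO₃: 28.4 mg/L × 1,510,000 L = 42,880 g; ÷ 100.1 = 428.4 mol Ca²⁺.
Mass: 428.4 × 111 = 47,550 g.

47.6 kg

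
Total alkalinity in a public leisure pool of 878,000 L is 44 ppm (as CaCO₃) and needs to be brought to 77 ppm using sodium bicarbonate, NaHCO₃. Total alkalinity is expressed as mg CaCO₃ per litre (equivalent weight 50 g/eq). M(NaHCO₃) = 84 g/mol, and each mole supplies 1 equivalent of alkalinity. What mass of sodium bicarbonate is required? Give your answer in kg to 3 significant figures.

48.7 kg

Alkalinity to add: (77 − 44) = 33 mg/L as CaCO₃ × 878,000 L = 28,970 g as CaCO₃.
Equivalents: 28,970 g ÷ 50 g/eq = 579.5 eq.
NaHCO₃ supplies 1 eq per mole → 579.5 mol.
Mass: 579.5 mol × 84 g/mol = 48,680 g.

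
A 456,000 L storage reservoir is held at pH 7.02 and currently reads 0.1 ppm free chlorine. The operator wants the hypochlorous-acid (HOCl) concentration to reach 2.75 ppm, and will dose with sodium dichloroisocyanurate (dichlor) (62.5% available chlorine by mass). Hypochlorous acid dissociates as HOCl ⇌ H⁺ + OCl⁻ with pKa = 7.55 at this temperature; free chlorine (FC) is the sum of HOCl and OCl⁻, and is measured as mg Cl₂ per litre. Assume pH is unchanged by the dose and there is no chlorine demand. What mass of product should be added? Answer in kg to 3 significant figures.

[OCl⁻]/[HOCl] = 10^(pH − pKa) = 10^(7.02 − 7.55) = 0.2951; fraction as HOCl = 1/(1 + 0.2951) = 0.7721.
Free chlorine required for 2.75 ppm HOCl: 2.75 / 0.7721 = 3.562 ppm.
FC to add: 3.562 − 0.1 = 3.462 mg/L as Cl₂.
Cl₂ equivalent: 3.462 mg/L × 456,000 L = 1578 g.
Product at 62.5% available Cl: 1578 / 0.625 = 2526 g.

2.53 kg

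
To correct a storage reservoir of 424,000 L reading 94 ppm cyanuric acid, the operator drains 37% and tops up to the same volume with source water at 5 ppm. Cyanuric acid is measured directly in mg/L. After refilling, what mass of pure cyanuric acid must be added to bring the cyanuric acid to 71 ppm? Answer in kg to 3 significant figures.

4.21 kg

After draining 37% and refilling: 94 × 0.63 + 5 × 0.37 = 61.07 ppm.
Deficit to target: 71 − 61.07 = 9.93 mg/L.
Mass: 9.93 mg/L × 424,000 L = 4210 g cyanuric acid.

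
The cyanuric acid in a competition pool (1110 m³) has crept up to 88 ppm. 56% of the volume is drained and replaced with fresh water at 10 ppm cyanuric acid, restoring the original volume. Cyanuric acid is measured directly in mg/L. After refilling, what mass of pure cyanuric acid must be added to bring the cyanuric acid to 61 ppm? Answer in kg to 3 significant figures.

18.5 kg

Volume: 1110 m³ = 1,110,000 L.
After draining 56% and refilling: 88 × 0.44 + 10 × 0.56 = 44.32 ppm.
Deficit to target: 61 − 44.32 = 16.68 mg/L.
Mass: 16.68 mg/L × 1,110,000 L = 18,510 g cyanuric acid.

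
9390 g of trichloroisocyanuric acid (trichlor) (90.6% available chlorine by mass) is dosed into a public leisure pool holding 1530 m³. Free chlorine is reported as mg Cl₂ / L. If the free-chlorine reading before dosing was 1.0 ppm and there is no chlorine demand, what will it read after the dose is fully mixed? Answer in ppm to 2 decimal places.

6.56 ppm

Volume: 1530 m³ = 1,530,000 L.
Available chlorine delivered: 9390 g × 0.906 = 8507 g as Cl₂.
Concentration rise: 8507 g / 1,530,000 L = 5.56 mg/L = 5.56 ppm.
Final FC: 1.0 + 5.56 = 6.56 ppm.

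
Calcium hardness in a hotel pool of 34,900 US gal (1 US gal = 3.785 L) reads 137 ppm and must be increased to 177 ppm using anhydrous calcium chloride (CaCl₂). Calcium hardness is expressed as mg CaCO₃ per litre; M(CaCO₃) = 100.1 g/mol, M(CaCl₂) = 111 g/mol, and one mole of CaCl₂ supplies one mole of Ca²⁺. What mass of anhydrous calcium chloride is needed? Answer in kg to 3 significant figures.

Volume: 34,900 US gal × 3.785 L/gal = 132,096 L.
Hardness to add: (177 − 137) = 40 mg/L as CaCO₃ × 132,096 L = 5284 g as CaCO₃.
Moles of Ca²⁺ (1 mol Ca²⁺ ≡ 1 mol CaCO₃): 5284 / 100.1 g/mol = 52.79 mol.
Mass of CaCl₂: 52.79 × 111 = 5859 g.

5.86 kg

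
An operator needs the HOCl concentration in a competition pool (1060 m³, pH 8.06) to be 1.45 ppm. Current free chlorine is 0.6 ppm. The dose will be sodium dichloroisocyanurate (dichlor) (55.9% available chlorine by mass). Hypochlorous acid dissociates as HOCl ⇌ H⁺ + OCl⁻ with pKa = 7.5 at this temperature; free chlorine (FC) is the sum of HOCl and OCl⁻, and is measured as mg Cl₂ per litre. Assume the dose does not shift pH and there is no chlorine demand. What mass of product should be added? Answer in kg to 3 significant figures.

Volume: 1060 m³ = 1,060,000 L.
[OCl⁻]/[HOCl] = 10^(pH − pKa) = 10^(8.06 − 7.5) = 3.631; fraction as HOCl = 1/(1 + 3.631) = 0.2159.
Free chlorine required for 1.45 ppm HOCl: 1.45 / 0.2159 = 6.715 ppm.
FC to add: 6.715 − 0.6 = 6.115 mg/L as Cl₂.
Cl₂ equivalent: 6.115 mg/L × 1,060,000 L = 6482 g.
Product at 55.9% available Cl: 6482 / 0.559 = 11,590 g.

11.6 kg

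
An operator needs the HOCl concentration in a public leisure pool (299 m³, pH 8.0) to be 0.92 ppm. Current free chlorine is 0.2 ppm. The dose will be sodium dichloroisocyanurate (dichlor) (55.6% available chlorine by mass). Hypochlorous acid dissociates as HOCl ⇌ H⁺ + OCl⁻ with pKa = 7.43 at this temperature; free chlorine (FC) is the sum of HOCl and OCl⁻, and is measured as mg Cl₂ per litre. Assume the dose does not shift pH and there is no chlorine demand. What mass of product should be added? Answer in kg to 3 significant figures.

Volume: 299 m³ = 299,000 L.
[OCl⁻]/[HOCl] = 10^(pH − pKa) = 10^(8.0 − 7.43) = 3.715; fraction as HOCl = 1/(1 + 3.715) = 0.2121.
Free chlorine required for 0.92 ppm HOCl: 0.92 / 0.2121 = 4.338 ppm.
FC to add: 4.338 − 0.2 = 4.138 mg/L as Cl₂.
Cl₂ equivalent: 4.138 mg/L × 299,000 L = 1237 g.
Product at 55.6% available Cl: 1237 / 0.556 = 2225 g.

2.23 kg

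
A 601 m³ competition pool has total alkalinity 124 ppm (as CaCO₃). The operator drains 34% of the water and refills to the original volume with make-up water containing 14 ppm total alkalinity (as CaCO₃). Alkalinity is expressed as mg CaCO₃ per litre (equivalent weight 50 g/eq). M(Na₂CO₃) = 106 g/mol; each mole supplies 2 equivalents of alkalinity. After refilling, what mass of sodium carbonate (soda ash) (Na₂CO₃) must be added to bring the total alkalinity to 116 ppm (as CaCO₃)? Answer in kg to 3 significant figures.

18.7 kg

Volume: 601 m³ = 601,000 L.
After draining 34% and refilling: 124 × 0.66 + 14 × 0.34 = 86.6 ppm.
Deficit to target: 116 − 86.6 = 29.4 mg/L.
As CaCO₃: 29.4 mg/L × 601,000 L = 17,670 g; ÷ 50 g/eq ÷ 2 = 176.7 mol Na₂CO₃.
Mass: 176.7 × 106 = 18,730 g.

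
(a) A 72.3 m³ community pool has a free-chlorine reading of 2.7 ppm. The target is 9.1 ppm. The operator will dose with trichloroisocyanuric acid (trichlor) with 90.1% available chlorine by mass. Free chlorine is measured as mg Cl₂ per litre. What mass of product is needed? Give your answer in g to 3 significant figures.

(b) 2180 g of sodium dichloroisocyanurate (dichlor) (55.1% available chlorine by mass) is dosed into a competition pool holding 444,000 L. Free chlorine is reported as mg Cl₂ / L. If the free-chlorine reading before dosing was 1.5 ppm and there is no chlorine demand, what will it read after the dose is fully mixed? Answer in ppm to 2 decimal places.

(a) 514 g; (b) 4.21 ppm

(a) Volume: 72.3 m³ = 72,300 L.
(a) Chlorine deficit: 9.1 − 2.7 = 6.4 ppm = 6.4 mg/L as Cl₂.
(a) Cl₂ equivalent needed: 6.4 mg/L × 72,300 L = 462,700 mg = 462.7 g.
(a) Product at 90.1% available chlorine: 462.7 / 0.901 = 513.6 g.

(b) Available chlorine delivered: 2180 g × 0.551 = 1201 g as Cl₂.
(b) Concentration rise: 1201 g / 444,000 L = 2.705 mg/L = 2.71 ppm.
(b) Final FC: 1.5 + 2.71 = 4.21 ppm.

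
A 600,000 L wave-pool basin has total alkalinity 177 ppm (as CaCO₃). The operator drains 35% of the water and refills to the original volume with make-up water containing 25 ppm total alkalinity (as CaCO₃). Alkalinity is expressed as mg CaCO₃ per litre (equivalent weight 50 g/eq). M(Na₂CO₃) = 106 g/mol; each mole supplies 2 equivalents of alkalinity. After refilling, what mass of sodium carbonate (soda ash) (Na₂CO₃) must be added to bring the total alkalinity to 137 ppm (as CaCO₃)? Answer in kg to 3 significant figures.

8.40 kg

After draining 35% and refilling: 177 × 0.65 + 25 × 0.35 = 123.8 ppm.
Deficit to target: 137 − 123.8 = 13.2 mg/L.
As CaCO₃: 13.2 mg/L × 600,000 L = 7920 g; ÷ 50 g/eq ÷ 2 = 79.2 mol Na₂CO₃.
Mass: 79.2 × 106 = 8395 g.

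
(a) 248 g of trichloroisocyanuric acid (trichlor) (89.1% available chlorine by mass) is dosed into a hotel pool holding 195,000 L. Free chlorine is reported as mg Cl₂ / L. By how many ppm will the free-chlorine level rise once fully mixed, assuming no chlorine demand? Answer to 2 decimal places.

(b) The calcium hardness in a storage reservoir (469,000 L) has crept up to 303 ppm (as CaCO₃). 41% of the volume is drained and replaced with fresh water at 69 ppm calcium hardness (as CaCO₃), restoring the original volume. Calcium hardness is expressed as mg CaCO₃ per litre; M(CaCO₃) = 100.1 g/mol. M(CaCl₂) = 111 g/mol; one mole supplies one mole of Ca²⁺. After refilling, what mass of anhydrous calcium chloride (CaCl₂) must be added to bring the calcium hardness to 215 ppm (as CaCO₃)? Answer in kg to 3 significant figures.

(a) 1.13 ppm; (b) 4.13 kg

(a) Available chlorine delivered: 248 g × 0.891 = 221 g as Cl₂.
(a) Concentration rise: 221 g / 195,000 L = 1.133 mg/L = 1.13 ppm.

(b) After draining 41% and refilling: 303 × 0.59 + 69 × 0.41 = 207.06 ppm.
(b) Deficit to target: 215 − 207.06 = 7.94 mg/L.
(b) As CaCO₃: 7.94 mg/L × 469,000 L = 3724 g; ÷ 100.1 = 37.2 mol Ca²⁺.
(b) Mass: 37.2 × 111 = 4129 g.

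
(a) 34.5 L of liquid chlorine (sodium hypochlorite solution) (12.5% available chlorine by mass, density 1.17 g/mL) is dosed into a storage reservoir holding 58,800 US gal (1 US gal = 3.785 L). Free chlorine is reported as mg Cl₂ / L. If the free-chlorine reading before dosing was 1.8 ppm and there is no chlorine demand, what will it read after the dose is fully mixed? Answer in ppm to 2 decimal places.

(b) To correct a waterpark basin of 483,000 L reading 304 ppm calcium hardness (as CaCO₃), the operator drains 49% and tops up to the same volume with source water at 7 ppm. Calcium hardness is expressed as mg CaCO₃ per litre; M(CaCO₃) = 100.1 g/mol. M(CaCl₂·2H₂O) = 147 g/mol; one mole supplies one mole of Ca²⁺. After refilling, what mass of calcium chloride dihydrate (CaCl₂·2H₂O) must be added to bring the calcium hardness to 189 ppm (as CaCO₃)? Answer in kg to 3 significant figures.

(a) 24.47 ppm; (b) 21.7 kg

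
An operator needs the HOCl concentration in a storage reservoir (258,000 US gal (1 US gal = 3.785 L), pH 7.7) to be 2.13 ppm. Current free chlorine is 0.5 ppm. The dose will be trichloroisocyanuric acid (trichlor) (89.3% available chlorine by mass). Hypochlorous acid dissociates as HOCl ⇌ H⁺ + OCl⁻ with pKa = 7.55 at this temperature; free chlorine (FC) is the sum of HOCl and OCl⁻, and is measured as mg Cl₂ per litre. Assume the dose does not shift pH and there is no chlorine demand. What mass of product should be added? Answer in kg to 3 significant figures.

5.07 kg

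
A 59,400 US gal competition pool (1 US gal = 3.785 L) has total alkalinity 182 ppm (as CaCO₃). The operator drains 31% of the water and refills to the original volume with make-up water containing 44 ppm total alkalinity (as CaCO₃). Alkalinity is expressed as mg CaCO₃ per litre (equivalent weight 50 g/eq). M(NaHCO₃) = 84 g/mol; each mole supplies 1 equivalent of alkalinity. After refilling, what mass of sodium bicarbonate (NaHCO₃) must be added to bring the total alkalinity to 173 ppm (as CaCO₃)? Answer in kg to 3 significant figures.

Volume: 59,400 US gal × 3.785 L/gal = 224,829 L.
After draining 31% and refilling: 182 × 0.69 + 44 × 0.31 = 139.22 ppm.
Deficit to target: 173 − 139.22 = 33.78 mg/L.
As CaCO₃: 33.78 mg/L × 224,829 L = 7595 g; ÷ 50 g/eq ÷ 1 = 151.9 mol NaHCO₃.
Mass: 151.9 × 84 = 12,760 g.

12.8 kg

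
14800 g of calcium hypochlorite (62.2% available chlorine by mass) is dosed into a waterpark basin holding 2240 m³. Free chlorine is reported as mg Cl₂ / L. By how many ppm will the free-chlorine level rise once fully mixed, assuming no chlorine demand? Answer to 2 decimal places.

4.11 ppm

Volume: 2240 m³ = 2,240,000 L.
Available chlorine delivered: 14,800 g × 0.622 = 9206 g as Cl₂.
Concentration rise: 9206 g / 2,240,000 L = 4.11 mg/L = 4.11 ppm.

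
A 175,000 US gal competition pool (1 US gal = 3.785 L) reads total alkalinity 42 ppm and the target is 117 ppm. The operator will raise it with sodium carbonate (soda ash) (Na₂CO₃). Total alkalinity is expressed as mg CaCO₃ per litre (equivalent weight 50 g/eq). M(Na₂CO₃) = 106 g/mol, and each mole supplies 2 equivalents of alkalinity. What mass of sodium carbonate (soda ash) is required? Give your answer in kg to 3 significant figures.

Volume: 175,000 US gal × 3.785 L/gal = 662,375 L.
Alkalinity to add: (117 − 42) = 75 mg/L as CaCO₃ × 662,375 L = 49,680 g as CaCO₃.
Equivalents: 49,680 g ÷ 50 g/eq = 993.6 eq.
Each mole of Na₂CO₃ supplies 2 eq, so 993.6 / 2 = 496.8 mol.
Mass: 496.8 mol × 106 g/mol = 52,660 g.

52.7 kg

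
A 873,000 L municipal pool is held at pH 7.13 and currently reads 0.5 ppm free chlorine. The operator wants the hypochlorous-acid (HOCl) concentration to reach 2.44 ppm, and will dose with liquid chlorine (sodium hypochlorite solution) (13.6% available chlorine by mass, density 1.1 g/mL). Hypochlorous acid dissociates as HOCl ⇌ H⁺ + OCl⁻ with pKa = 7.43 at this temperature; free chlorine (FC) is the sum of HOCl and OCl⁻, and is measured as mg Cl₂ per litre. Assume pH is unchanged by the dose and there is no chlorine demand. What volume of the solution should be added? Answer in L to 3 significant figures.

[OCl⁻]/[HOCl] = 10^(pH − pKa) = 10^(7.13 − 7.43) = 0.5012; fraction as HOCl = 1/(1 + 0.5012) = 0.6661.
Free chlorine required for 2.44 ppm HOCl: 2.44 / 0.6661 = 3.663 ppm.
FC to add: 3.663 − 0.5 = 3.163 mg/L as Cl₂.
Cl₂ equivalent: 3.163 mg/L × 873,000 L = 2761 g.
Product at 13.6% available Cl: 2761 / 0.136 = 20,300 g.
Volume: 20,300 g ÷ 1.1 g/mL = 18,460 mL.

18.5 L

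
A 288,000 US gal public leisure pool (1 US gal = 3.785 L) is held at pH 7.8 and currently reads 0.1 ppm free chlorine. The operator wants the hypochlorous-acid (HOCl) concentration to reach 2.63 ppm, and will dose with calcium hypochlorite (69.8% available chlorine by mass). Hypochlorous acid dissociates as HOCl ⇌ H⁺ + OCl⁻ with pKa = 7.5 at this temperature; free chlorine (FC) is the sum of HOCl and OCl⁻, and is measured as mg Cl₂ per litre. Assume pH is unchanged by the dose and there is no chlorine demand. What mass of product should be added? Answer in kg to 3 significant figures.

12.1 kg

Volume: 288,000 US gal × 3.785 L/gal = 1,090,080 L.
[OCl⁻]/[HOCl] = 10^(pH − pKa) = 10^(7.8 − 7.5) = 1.995; fraction as HOCl = 1/(1 + 1.995) = 0.3339.
Free chlorine required for 2.63 ppm HOCl: 2.63 / 0.3339 = 7.878 ppm.
FC to add: 7.878 − 0.1 = 7.778 mg/L as Cl₂.
Cl₂ equivalent: 7.778 mg/L × 1,090,080 L = 8478 g.
Product at 69.8% available Cl: 8478 / 0.698 = 12,150 g.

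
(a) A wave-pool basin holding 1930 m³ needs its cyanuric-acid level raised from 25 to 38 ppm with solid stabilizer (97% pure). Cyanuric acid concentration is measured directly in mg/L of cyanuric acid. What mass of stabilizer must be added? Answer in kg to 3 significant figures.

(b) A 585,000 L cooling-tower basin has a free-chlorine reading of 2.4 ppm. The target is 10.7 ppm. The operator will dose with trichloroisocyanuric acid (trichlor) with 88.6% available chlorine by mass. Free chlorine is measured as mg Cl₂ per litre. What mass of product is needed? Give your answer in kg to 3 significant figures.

(a) Volume: 1930 m³ = 1,930,000 L.
(a) CYA to add: (38 − 25) = 13 mg/L × 1,930,000 L = 25,090 g cyanuric acid.
(a) At 97% purity: 25,090 / 0.97 = 25,870 g product.

(b) Chlorine deficit: 10.7 − 2.4 = 8.3 ppm = 8.3 mg/L as Cl₂.
(b) Cl₂ equivalent needed: 8.3 mg/L × 585,000 L = 4,856,000 mg = 4856 g.
(b) Product at 88.6% available chlorine: 4856 / 0.886 = 5480 g.

(a) 25.9 kg; (b) 5.48 kg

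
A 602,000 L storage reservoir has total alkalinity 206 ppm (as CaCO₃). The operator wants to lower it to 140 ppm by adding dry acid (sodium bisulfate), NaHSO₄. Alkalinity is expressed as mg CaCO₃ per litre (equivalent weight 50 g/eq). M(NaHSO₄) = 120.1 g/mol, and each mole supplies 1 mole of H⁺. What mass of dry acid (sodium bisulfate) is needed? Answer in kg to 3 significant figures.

95.4 kg

Alkalinity to neutralize: (206 − 140) = 66 mg/L as CaCO₃ × 602,000 L = 39,730 g as CaCO₃.
Equivalents of H⁺ required: 39,730 ÷ 50 g/eq = 794.6 eq = 794.6 mol NaHSO₄.
Mass of NaHSO₄: 794.6 × 120.1 = 95,440 g.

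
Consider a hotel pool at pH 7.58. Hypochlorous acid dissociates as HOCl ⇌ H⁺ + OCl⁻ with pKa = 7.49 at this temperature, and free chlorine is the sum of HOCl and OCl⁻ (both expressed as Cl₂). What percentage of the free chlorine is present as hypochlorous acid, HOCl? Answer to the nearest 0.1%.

44.8%

[OCl⁻]/[HOCl] = 10^(pH − pKa) = 10^(7.58 − 7.49) = 10^0.09 = 1.23.
Fraction as HOCl = 1 / (1 + 1.23) = 0.4484.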